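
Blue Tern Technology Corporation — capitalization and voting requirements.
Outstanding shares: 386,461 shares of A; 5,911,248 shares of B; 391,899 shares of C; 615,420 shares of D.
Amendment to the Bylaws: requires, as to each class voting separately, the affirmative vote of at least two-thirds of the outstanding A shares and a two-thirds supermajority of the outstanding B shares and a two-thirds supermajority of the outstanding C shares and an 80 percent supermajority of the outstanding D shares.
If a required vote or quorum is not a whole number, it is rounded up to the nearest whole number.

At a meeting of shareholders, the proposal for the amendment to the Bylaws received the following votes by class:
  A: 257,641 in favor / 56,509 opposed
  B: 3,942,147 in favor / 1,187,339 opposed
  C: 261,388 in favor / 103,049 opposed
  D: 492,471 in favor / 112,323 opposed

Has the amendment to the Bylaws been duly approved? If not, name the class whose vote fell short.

A: 2/3 of 386461 = 257640.67, rounded up to 257641; 257,641 required, 257,641 in favor — approved.
B: 2/3 of 5911248 = 3940832; 3,940,832 required, 3,942,147 in favor — approved.
C: 2/3 of 391899 = 261266; 261,266 required, 261,388 in favor — approved.
D: 4/5 of 615420 = 492336; 492,336 required, 492,471 in favor — approved.

Approved — every class gave the required vote.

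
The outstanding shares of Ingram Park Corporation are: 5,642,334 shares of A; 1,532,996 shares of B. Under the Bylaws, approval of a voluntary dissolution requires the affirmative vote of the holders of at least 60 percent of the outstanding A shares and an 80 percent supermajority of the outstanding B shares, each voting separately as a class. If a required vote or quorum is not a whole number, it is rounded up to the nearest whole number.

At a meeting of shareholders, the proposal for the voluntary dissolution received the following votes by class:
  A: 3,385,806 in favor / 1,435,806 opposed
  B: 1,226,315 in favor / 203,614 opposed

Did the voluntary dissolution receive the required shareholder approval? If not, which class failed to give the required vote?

A: 3/5 of 5642334 = 3385400.40, rounded up to 3385401; 3,385,401 required, 3,385,806 in favor — approved.
B: 4/5 of 1532996 = 1226396.80, rounded up to 1226397; 1,226,397 required, 1,226,315 in favor — not approved.

Not approved — the B shares did not give the required vote.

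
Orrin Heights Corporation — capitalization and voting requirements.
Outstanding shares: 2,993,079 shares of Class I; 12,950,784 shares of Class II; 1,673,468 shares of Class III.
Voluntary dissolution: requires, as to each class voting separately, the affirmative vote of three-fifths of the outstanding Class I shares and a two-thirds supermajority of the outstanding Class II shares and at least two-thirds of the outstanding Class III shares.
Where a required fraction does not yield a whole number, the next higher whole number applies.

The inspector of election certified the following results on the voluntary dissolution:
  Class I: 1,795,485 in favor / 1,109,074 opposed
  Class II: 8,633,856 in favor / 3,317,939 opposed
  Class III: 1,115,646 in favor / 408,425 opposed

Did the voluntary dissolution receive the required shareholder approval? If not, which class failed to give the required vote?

Not approved — the Class I shares did not give the required vote.

Class I: 3/5 of 2993079 = 1795847.40, rounded up to 1795848; 1,795,848 required, 1,795,485 in favor — not approved.
Class II: 2/3 of 12950784 = 8633856; 8,633,856 required, 8,633,856 in favor — approved.
Class III: 2/3 of 1673468 = 1115645.33, rounded up to 1115646; 1,115,646 required, 1,115,646 in favor — approved.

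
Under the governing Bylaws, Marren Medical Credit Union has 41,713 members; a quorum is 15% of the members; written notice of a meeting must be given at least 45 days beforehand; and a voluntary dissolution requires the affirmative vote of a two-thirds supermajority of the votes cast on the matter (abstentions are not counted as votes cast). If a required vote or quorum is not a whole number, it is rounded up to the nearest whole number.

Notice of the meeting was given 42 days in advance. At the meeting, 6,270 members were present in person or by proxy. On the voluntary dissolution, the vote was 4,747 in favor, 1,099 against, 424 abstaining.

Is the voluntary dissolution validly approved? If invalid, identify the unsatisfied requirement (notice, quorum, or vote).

Invalid — notice requirement not satisfied.

Notice: 42 days given; 45 required. Not satisfied.
Quorum: 15% of 41,713 = 6,256.95, rounded up to 6,257; 6,270 present. Satisfied.
Vote: requires two-thirds of the votes cast (6,270 − 424 abstaining = 5,846); 2/3 of 5846 = 3897.33, rounded up to 3898, so 3,898 needed; 4,747 in favor. Satisfied.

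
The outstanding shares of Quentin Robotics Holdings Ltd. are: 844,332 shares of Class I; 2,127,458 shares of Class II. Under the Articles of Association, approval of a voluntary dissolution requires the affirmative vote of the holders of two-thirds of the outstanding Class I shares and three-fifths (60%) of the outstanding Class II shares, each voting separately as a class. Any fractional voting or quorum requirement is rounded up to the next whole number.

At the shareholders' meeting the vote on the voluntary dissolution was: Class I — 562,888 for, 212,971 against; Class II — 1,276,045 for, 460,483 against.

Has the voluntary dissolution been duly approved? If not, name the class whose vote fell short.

Not approved — the Class II shares did not give the required vote.

Class I: 2/3 of 844332 = 562888; 562,888 required, 562,888 in favor — approved.
Class II: 3/5 of 2127458 = 1276474.80, rounded up to 1276475; 1,276,475 required, 1,276,045 in favor — not approved.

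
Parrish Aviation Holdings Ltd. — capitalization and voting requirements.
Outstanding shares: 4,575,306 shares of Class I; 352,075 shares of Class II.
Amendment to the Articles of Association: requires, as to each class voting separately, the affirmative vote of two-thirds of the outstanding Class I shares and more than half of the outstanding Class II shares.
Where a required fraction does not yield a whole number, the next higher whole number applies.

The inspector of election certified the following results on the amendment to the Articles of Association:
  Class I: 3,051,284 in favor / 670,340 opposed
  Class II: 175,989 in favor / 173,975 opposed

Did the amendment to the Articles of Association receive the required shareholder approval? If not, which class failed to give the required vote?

Not approved — the Class II shares did not give the required vote.

Class I: 2/3 of 4575306 = 3050204; 3,050,204 required, 3,051,284 in favor — approved.
Class II: a majority of 352075 is 176038; 176,038 required, 175,989 in favor — not approved.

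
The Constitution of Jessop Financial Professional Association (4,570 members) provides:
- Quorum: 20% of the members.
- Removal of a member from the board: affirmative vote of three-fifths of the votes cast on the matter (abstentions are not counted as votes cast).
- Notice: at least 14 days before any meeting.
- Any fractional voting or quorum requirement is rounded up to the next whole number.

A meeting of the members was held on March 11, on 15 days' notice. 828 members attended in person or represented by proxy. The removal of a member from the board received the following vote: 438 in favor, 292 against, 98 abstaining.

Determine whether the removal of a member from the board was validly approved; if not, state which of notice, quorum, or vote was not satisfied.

Invalid — quorum requirement not satisfied.

Notice: 15 days given; 14 required. Satisfied.
Quorum: 20% of 4,570 = 914; 828 present. Not satisfied.
Vote: requires three-fifths of the votes cast (828 − 98 abstaining = 730); 3/5 of 730 = 438, so 438 needed; 438 in favor. Satisfied.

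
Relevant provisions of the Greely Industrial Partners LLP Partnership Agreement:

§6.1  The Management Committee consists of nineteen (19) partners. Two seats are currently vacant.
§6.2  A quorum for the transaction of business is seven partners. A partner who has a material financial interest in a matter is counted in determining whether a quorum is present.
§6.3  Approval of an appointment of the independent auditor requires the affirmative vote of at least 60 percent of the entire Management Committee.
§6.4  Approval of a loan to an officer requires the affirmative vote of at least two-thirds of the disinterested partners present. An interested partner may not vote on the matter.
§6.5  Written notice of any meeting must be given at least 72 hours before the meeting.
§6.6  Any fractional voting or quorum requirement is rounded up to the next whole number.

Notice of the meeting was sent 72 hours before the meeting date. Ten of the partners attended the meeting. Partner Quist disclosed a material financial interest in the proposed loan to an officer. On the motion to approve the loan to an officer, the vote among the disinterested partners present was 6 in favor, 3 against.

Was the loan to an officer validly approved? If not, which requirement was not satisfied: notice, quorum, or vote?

Valid — all requirements satisfied.

Notice: 72 hours given; 72 required (72 ≥ 72). Satisfied.
Quorum: 10 present (interested partners count toward quorum); quorum is 7. Satisfied.
Vote: the loan to an officer requires two-thirds of the disinterested partners present (10 − 1 = 9). 2/3 of 9 = 6, so 6 affirmative votes are needed; 6 voted in favor. Satisfied.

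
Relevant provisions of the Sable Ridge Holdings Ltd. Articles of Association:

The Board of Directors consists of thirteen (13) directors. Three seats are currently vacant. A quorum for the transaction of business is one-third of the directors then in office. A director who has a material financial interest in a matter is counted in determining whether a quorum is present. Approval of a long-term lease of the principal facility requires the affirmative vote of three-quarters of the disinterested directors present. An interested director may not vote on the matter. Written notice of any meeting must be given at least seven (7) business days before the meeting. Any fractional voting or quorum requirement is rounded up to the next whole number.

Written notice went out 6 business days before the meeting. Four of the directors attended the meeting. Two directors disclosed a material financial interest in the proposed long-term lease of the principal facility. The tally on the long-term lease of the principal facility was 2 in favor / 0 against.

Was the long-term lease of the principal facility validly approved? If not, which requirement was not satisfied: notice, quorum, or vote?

Notice: 6 business days given; 7 required (6 < 7). Not satisfied.
Quorum: 4 present (interested directors count toward quorum); quorum is 4. Satisfied.
Vote: the long-term lease of the principal facility requires three-fourths of the disinterested directors present (4 − 2 = 2). 3/4 of 2 = 1.50, rounded up to 2, so 2 affirmative votes are needed; 2 voted in favor. Satisfied.

Invalid — notice requirement not satisfied.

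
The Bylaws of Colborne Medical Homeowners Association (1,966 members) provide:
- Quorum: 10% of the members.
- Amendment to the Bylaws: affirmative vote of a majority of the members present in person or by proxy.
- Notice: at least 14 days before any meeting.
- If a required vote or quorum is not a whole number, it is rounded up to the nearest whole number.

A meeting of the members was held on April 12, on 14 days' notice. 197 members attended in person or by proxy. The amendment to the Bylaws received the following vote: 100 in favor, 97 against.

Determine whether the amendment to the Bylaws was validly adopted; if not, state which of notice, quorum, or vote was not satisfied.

Notice: 14 days given; 14 required. Satisfied.
Quorum: 10% of 1,966 = 196.60, rounded up to 197; 197 present. Satisfied.
Vote: requires a majority of those present (197); a majority of 197 is 99, so 99 needed; 100 in favor. Satisfied.

Valid — all requirements satisfied.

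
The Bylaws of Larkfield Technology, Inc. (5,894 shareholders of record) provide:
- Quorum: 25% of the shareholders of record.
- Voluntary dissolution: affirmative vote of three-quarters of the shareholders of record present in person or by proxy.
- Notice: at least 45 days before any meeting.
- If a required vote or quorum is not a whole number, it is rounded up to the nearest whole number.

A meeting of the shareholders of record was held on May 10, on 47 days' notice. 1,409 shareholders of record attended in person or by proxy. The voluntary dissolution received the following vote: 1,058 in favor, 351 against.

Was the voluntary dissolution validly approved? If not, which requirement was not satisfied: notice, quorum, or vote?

Notice: 47 days given; 45 required. Satisfied.
Quorum: 25% of 5,894 = 1,473.50, rounded up to 1,474; 1,409 present. Not satisfied.
Vote: requires three-fourths of those present (1,409); 3/4 of 1409 = 1056.75, rounded up to 1057, so 1,057 needed; 1,058 in favor. Satisfied.

Invalid — quorum requirement not satisfied.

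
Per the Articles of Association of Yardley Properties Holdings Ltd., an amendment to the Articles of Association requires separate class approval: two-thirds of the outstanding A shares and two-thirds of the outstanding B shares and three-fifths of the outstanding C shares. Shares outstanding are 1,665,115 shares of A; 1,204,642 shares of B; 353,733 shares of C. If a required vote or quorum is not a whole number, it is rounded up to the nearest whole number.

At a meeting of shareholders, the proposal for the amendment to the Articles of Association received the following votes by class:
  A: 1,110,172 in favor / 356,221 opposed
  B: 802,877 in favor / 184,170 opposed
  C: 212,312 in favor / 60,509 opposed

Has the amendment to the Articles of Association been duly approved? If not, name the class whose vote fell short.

Not approved — the B shares did not give the required vote.

A: 2/3 of 1665115 = 1110076.67, rounded up to 1110077; 1,110,077 required, 1,110,172 in favor — approved.
B: 2/3 of 1204642 = 803094.67, rounded up to 803095; 803,095 required, 802,877 in favor — not approved.
C: 3/5 of 353733 = 212239.80, rounded up to 212240; 212,240 required, 212,312 in favor — approved.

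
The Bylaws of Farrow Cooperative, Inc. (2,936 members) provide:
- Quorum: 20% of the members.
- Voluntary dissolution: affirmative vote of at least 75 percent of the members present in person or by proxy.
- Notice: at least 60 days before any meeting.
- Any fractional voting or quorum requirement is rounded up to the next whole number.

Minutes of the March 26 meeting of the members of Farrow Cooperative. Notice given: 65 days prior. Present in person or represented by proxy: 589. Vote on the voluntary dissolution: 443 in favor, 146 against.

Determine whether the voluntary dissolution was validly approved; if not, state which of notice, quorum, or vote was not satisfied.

Valid — all requirements satisfied.

Notice: 65 days given; 60 required. Satisfied.
Quorum: 20% of 2,936 = 587.20, rounded up to 588; 589 present. Satisfied.
Vote: requires three-fourths of those present (589); 3/4 of 589 = 441.75, rounded up to 442, so 442 needed; 443 in favor. Satisfied.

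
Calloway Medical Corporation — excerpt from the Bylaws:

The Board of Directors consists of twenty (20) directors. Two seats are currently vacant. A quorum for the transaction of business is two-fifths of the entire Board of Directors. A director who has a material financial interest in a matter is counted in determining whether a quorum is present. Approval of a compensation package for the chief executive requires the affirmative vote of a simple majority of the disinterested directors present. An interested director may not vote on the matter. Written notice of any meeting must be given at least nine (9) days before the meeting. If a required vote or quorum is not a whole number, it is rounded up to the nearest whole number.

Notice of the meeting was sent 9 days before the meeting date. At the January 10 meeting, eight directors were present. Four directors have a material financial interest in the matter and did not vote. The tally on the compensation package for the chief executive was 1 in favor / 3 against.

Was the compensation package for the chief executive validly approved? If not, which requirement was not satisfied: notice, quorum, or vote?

Invalid — vote requirement not satisfied.

Notice: 9 days given; 9 required (9 ≥ 9). Satisfied.
Quorum: 8 present (interested directors count toward quorum); quorum is 8. Satisfied.
Vote: the compensation package for the chief executive requires a majority of the disinterested directors present (8 − 4 = 4). A majority of 4 is 3, so 3 affirmative votes are needed; 1 voted in favor. Not satisfied.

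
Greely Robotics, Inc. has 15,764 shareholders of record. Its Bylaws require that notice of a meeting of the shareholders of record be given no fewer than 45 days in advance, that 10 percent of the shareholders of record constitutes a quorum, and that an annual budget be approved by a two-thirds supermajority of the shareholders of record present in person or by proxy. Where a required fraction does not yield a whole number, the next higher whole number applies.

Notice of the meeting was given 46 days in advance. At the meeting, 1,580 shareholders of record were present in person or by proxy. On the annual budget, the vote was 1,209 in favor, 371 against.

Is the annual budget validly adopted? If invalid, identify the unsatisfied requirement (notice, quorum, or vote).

Valid — all requirements satisfied.

Notice: 46 days given; 45 required. Satisfied.
Quorum: 10% of 15,764 = 1,576.40, rounded up to 1,577; 1,580 present. Satisfied.
Vote: requires two-thirds of those present (1,580); 2/3 of 1580 = 1053.33, rounded up to 1054, so 1,054 needed; 1,209 in favor. Satisfied.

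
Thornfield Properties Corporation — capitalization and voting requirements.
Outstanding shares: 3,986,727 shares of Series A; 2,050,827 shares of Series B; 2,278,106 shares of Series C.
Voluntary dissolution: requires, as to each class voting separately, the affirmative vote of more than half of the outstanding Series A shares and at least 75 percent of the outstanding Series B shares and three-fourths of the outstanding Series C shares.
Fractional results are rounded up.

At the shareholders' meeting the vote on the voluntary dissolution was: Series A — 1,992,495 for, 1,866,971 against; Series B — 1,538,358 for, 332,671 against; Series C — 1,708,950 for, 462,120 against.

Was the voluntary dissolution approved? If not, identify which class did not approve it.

Series A: a majority of 3986727 is 1993364; 1,993,364 required, 1,992,495 in favor — not approved.
Series B: 3/4 of 2050827 = 1538120.25, rounded up to 1538121; 1,538,121 required, 1,538,358 in favor — approved.
Series C: 3/4 of 2278106 = 1708579.50, rounded up to 1708580; 1,708,580 required, 1,708,950 in favor — approved.

Not approved — the Series A shares did not give the required vote.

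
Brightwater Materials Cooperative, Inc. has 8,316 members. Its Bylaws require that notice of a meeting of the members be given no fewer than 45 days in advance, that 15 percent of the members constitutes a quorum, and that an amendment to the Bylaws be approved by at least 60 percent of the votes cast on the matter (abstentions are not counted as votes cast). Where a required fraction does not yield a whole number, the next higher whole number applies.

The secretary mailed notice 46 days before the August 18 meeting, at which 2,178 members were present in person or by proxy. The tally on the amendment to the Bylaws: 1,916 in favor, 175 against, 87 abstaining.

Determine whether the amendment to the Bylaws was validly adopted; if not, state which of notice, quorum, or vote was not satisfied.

Valid — all requirements satisfied.

Notice: 46 days given; 45 required. Satisfied.
Quorum: 15% of 8,316 = 1,247.40, rounded up to 1,248; 2,178 present. Satisfied.
Vote: requires three-fifths of the votes cast (2,178 − 87 abstaining = 2,091); 3/5 of 2091 = 1254.60, rounded up to 1255, so 1,255 needed; 1,916 in favor. Satisfied.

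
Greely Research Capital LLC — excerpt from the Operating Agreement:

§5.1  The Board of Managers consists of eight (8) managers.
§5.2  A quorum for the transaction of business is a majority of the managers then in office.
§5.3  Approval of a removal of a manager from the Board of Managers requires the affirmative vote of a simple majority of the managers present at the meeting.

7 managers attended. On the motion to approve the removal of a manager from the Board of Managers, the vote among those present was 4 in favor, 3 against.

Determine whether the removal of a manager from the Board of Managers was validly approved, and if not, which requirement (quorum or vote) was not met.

Quorum: 7 present; quorum is 5. Satisfied.
Vote: the removal of a manager from the Board of Managers requires a majority of the managers present (7). A majority of 7 is 4, so 4 affirmative votes are needed; 4 voted in favor. Satisfied.

Valid — all requirements satisfied.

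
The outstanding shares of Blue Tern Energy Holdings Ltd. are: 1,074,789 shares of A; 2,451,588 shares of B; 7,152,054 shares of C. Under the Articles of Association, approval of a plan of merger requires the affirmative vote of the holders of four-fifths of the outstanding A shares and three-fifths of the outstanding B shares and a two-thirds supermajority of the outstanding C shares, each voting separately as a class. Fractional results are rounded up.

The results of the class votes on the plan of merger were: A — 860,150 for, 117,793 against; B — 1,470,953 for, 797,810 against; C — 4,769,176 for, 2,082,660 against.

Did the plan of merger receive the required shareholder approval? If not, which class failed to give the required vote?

A: 4/5 of 1074789 = 859831.20, rounded up to 859832; 859,832 required, 860,150 in favor — approved.
B: 3/5 of 2451588 = 1470952.80, rounded up to 1470953; 1,470,953 required, 1,470,953 in favor — approved.
C: 2/3 of 7152054 = 4768036; 4,768,036 required, 4,769,176 in favor — approved.

Approved — every class gave the required vote.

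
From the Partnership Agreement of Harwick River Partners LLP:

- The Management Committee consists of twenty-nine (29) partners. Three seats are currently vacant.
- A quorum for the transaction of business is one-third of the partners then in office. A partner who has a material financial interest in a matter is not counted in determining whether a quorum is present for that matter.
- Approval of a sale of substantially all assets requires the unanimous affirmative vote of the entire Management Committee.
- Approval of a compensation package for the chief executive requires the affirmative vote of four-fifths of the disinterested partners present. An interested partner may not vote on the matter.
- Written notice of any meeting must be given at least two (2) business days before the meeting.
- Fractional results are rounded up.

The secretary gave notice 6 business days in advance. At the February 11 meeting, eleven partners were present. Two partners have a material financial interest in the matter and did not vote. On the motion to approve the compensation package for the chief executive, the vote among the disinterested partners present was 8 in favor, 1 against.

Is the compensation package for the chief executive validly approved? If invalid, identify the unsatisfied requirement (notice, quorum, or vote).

Valid — all requirements satisfied.

Notice: 6 business days given; 2 required (6 ≥ 2). Satisfied.
Quorum: 11 present, but the 2 interested partners do not count, leaving 9. Quorum is 9. Satisfied.
Vote: the compensation package for the chief executive requires four-fifths of the disinterested partners present (11 − 2 = 9). 4/5 of 9 = 7.20, rounded up to 8, so 8 affirmative votes are needed; 8 voted in favor. Satisfied.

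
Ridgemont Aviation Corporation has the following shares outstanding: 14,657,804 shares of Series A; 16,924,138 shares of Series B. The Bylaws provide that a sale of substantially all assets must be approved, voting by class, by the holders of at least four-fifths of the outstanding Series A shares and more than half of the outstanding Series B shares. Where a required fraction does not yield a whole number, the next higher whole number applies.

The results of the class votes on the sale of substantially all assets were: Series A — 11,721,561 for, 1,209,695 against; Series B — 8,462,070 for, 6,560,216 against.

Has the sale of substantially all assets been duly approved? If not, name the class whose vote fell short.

Not approved — the Series A shares did not give the required vote.

Series A: 4/5 of 14657804 = 11726243.20, rounded up to 11726244; 11,726,244 required, 11,721,561 in favor — not approved.
Series B: a majority of 16924138 is 8462070; 8,462,070 required, 8,462,070 in favor — approved.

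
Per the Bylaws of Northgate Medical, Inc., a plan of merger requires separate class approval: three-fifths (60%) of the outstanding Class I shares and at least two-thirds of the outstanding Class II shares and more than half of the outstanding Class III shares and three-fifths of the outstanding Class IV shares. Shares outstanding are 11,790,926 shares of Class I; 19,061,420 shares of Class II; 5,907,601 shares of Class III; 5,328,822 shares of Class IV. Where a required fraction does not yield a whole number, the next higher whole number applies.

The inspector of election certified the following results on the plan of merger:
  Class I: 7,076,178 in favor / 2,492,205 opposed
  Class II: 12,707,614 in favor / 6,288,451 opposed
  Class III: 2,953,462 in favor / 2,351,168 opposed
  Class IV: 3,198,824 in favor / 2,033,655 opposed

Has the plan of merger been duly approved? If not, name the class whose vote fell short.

Not approved — the Class III shares did not give the required vote.

Class I: 3/5 of 11790926 = 7074555.60, rounded up to 7074556; 7,074,556 required, 7,076,178 in favor — approved.
Class II: 2/3 of 19061420 = 12707613.33, rounded up to 12707614; 12,707,614 required, 12,707,614 in favor — approved.
Class III: a majority of 5907601 is 2953801; 2,953,801 required, 2,953,462 in favor — not approved.
Class IV: 3/5 of 5328822 = 3197293.20, rounded up to 3197294; 3,197,294 required, 3,198,824 in favor — approved.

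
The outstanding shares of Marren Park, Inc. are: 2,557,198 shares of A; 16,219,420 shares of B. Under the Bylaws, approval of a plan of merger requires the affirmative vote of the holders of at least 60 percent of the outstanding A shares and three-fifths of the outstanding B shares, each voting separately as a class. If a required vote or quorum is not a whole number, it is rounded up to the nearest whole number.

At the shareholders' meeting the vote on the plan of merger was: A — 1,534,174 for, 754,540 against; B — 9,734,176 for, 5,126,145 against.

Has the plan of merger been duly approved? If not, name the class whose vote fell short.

A: 3/5 of 2557198 = 1534318.80, rounded up to 1534319; 1,534,319 required, 1,534,174 in favor — not approved.
B: 3/5 of 16219420 = 9731652; 9,731,652 required, 9,734,176 in favor — approved.

Not approved — the A shares did not give the required vote.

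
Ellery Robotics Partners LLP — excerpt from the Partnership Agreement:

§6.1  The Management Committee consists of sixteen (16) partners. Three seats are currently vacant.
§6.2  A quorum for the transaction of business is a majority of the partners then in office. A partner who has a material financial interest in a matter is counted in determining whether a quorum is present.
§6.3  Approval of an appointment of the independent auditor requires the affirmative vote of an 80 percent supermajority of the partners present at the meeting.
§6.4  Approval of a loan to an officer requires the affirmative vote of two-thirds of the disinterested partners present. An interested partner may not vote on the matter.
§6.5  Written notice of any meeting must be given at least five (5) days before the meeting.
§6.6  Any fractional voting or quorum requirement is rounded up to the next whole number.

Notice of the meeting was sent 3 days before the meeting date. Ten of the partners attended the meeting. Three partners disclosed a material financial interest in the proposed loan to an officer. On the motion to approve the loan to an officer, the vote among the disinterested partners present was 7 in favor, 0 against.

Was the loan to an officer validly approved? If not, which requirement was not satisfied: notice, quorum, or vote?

Notice: 3 days given; 5 required (3 < 5). Not satisfied.
Quorum: 10 present (interested partners count toward quorum); quorum is 7. Satisfied.
Vote: the loan to an officer requires two-thirds of the disinterested partners present (10 − 3 = 7). 2/3 of 7 = 4.67, rounded up to 5, so 5 affirmative votes are needed; 7 voted in favor. Satisfied.

Invalid — notice requirement not satisfied.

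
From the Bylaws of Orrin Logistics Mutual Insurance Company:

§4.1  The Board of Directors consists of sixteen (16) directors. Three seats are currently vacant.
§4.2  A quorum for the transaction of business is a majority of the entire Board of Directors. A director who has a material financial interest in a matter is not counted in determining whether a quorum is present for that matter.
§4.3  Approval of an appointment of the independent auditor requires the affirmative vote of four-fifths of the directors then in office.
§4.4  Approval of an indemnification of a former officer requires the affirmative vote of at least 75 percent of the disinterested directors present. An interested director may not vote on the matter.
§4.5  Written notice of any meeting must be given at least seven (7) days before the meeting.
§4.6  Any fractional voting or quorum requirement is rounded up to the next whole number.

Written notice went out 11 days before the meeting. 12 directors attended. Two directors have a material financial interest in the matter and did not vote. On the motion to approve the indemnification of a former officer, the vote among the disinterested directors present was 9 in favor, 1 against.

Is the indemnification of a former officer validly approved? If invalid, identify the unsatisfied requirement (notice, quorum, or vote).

Notice: 11 days given; 7 required (11 ≥ 7). Satisfied.
Quorum: 12 present, but the 2 interested directors do not count, leaving 10. Quorum is 9. Satisfied.
Vote: the indemnification of a former officer requires three-fourths of the disinterested directors present (12 − 2 = 10). 3/4 of 10 = 7.50, rounded up to 8, so 8 affirmative votes are needed; 9 voted in favor. Satisfied.

Valid — all requirements satisfied.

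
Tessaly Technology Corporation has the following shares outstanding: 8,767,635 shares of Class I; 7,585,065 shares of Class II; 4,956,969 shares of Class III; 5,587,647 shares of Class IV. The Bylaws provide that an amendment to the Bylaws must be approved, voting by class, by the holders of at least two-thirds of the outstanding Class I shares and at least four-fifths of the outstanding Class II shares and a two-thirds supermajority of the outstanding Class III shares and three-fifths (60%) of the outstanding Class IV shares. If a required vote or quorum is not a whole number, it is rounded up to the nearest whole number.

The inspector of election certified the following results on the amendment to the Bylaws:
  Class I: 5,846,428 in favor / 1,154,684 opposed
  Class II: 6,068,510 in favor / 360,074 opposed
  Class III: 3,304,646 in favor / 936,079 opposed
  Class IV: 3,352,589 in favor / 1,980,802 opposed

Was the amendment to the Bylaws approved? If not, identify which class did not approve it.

Class I: 2/3 of 8767635 = 5845090; 5,845,090 required, 5,846,428 in favor — approved.
Class II: 4/5 of 7585065 = 6068052; 6,068,052 required, 6,068,510 in favor — approved.
Class III: 2/3 of 4956969 = 3304646; 3,304,646 required, 3,304,646 in favor — approved.
Class IV: 3/5 of 5587647 = 3352588.20, rounded up to 3352589; 3,352,589 required, 3,352,589 in favor — approved.

Approved — every class gave the required vote.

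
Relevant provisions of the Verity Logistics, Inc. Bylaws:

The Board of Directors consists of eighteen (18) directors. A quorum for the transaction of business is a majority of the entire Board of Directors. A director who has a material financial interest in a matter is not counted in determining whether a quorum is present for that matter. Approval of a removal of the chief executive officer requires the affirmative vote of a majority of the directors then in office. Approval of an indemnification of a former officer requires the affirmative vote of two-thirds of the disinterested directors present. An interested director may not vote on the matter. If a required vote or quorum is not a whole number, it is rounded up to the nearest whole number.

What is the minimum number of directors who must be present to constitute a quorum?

A majority of 18 is 10.

10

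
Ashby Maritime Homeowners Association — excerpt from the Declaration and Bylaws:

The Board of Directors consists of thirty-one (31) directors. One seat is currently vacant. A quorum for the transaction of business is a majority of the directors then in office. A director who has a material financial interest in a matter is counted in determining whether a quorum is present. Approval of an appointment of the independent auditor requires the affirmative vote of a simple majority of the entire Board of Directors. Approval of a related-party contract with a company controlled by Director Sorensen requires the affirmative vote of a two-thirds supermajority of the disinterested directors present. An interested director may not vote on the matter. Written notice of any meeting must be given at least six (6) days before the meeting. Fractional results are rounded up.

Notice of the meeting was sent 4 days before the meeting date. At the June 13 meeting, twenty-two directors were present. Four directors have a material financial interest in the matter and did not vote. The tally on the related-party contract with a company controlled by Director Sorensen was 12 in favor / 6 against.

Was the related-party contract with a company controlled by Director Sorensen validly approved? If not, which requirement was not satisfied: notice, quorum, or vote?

Invalid — notice requirement not satisfied.

Notice: 4 days given; 6 required (4 < 6). Not satisfied.
Quorum: 22 present (interested directors count toward quorum); quorum is 16. Satisfied.
Vote: the related-party contract with a company controlled by Director Sorensen requires two-thirds of the disinterested directors present (22 − 4 = 18). 2/3 of 18 = 12, so 12 affirmative votes are needed; 12 voted in favor. Satisfied.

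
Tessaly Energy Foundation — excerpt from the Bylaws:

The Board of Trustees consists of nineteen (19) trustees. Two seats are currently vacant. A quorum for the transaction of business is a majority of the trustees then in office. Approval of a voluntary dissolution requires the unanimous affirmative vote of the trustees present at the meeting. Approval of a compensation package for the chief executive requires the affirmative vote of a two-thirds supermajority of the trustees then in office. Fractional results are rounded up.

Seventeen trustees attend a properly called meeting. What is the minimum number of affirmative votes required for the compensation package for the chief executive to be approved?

12

The compensation package for the chief executive requires two-thirds of the trustees then in office (17).
2/3 of 17 = 11.33, rounded up to 12.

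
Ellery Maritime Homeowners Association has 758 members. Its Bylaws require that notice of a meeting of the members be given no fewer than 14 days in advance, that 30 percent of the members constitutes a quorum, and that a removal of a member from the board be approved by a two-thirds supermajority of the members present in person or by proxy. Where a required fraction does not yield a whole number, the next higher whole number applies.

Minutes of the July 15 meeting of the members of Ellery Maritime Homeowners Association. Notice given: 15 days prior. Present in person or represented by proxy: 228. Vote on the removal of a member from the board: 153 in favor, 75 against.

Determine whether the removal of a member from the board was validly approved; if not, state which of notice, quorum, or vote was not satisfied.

Notice: 15 days given; 14 required. Satisfied.
Quorum: 30% of 758 = 227.40, rounded up to 228; 228 present. Satisfied.
Vote: requires two-thirds of those present (228); 2/3 of 228 = 152, so 152 needed; 153 in favor. Satisfied.

Valid — all requirements satisfied.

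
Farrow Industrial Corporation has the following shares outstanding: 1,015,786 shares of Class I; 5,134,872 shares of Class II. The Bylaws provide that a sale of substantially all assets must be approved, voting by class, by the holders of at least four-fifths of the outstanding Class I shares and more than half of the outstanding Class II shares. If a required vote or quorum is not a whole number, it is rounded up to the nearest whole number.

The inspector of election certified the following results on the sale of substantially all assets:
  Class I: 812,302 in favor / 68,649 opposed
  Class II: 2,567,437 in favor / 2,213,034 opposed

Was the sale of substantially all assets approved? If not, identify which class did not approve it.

Class I: 4/5 of 1015786 = 812628.80, rounded up to 812629; 812,629 required, 812,302 in favor — not approved.
Class II: a majority of 5134872 is 2567437; 2,567,437 required, 2,567,437 in favor — approved.

Not approved — the Class I shares did not give the required vote.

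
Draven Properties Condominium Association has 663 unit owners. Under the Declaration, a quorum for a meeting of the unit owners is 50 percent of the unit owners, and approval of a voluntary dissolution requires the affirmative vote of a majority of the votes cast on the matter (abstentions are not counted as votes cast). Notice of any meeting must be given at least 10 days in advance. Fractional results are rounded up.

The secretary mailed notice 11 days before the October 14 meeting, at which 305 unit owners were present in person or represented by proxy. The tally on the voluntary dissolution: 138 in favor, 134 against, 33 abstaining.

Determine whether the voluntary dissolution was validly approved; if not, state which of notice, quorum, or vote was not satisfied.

Notice: 11 days given; 10 required. Satisfied.
Quorum: 50% of 663 = 331.50, rounded up to 332; 305 present. Not satisfied.
Vote: requires a majority of the votes cast (305 − 33 abstaining = 272); a majority of 272 is 137, so 137 needed; 138 in favor. Satisfied.

Invalid — quorum requirement not satisfied.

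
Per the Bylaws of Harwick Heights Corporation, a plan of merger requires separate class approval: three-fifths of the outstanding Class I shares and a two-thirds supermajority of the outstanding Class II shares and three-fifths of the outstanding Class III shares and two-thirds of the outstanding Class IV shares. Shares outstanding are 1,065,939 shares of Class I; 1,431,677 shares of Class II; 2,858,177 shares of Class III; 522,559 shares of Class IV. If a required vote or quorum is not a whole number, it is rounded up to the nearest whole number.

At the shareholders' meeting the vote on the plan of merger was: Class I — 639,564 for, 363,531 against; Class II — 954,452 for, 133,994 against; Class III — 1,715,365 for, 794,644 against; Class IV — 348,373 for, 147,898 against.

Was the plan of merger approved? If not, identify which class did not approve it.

Approved — every class gave the required vote.

Class I: 3/5 of 1065939 = 639563.40, rounded up to 639564; 639,564 required, 639,564 in favor — approved.
Class II: 2/3 of 1431677 = 954451.33, rounded up to 954452; 954,452 required, 954,452 in favor — approved.
Class III: 3/5 of 2858177 = 1714906.20, rounded up to 1714907; 1,714,907 required, 1,715,365 in favor — approved.
Class IV: 2/3 of 522559 = 348372.67, rounded up to 348373; 348,373 required, 348,373 in favor — approved.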